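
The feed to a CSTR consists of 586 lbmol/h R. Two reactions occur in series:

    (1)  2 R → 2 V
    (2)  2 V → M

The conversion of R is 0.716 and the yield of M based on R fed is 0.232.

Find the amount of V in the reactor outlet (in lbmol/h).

148 lbmol/h

Conversion of R: R consumed = 2ξ₁ = 0.716 × 586 → ξ₁ = 209.8 lbmol/h.
Yield of M: 1ξ₂ / 586 = 0.232 → ξ₂ = 136 lbmol/h.
Outlet amounts (n = n₀ + Σ ν·ξ):
  R: 586 − 2(209.8) = 166.4
  V: 0 + 2(209.8) − 2(136) = 147.7
  M: 0 + 1(136) = 136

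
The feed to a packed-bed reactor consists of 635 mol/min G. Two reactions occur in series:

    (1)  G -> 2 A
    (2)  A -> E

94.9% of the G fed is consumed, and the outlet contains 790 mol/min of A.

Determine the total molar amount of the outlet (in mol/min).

1240 mol/min

Conversion of G: G consumed = 1ξ₁ = 0.949 × 635 → ξ₁ = 602.6 mol/min.
A balance: n_A = 0 + 2ξ₁ − 1ξ₂ = 790 → ξ₂ = (2·602.6 − 790)/1 = 415.2 mol/min.
Outlet amounts (n = n₀ + Σ ν·ξ):
  G: 635 − 1(602.6) = 32.38
  A: 0 + 2(602.6) − 1(415.2) = 790
  E: 0 + 1(415.2) = 415.2
Total out = 32.38 + 790 + 415.2 = 1238 mol/min.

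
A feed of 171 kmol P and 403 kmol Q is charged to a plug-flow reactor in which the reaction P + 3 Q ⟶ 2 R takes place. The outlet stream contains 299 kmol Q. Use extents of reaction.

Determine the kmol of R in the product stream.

69.3 kmol

For Q: n = n₀ − 3ξ → 299 = 403 − 3ξ, giving ξ = 34.67 kmol.
Outlet amounts (n = n₀ + ν ξ):
  P: 171 − 1(34.67) = 136.3
  Q: 403 − 3(34.67) = 299
  R: 0 + 2(34.67) = 69.33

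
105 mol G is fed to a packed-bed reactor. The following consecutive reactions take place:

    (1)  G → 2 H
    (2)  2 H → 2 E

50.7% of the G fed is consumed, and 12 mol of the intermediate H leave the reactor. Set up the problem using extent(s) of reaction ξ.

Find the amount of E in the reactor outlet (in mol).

94.5 mol

Conversion of G: G consumed = 1ξ₁ = 0.507 × 105 → ξ₁ = 53.23 mol.
H balance: n_H = 0 + 2ξ₁ − 2ξ₂ = 12 → ξ₂ = (2·53.23 − 12)/2 = 47.23 mol.
Outlet amounts (n = n₀ + Σ ν·ξ):
  G: 105 − 1(53.23) = 51.77
  H: 0 + 2(53.23) − 2(47.23) = 12
  E: 0 + 2(47.23) = 94.47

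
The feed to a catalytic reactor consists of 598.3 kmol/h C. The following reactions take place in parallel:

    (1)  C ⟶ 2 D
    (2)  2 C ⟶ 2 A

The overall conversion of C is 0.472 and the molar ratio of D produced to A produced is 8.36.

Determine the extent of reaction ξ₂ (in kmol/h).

Conversion of C: C consumed = 0.472 × 598.3 = 282.4 kmol/h = 1ξ₁ + 2ξ₂.
Selectivity: 2ξ₁ / (2ξ₂) = 8.36 → ξ₁ = 8.36 ξ₂.
Substitute: (1·8.36 + 2) ξ₂ = 282.4 → ξ₂ = 27.26 kmol/h, ξ₁ = 227.9 kmol/h.
Outlet amounts (n = n₀ + Σ ν·ξ):
  C: 598.3 − 1(227.9) − 2(27.26) = 315.9
  D: 0 + 2(227.9) = 455.8
  A: 0 + 2(27.26) = 54.52

ξ₂ = 27.3 kmol/h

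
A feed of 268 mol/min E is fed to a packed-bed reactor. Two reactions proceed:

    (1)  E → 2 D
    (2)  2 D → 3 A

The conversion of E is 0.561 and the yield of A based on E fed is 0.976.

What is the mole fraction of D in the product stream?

0.25

Conversion of E: E consumed = 1ξ₁ = 0.561 × 268 → ξ₁ = 150.3 mol/min.
Yield of A: 3ξ₂ / 268 = 0.976 → ξ₂ = 87.19 mol/min.
Outlet amounts (n = n₀ + Σ ν·ξ):
  E: 268 − 1(150.3) = 117.7
  D: 0 + 2(150.3) − 2(87.19) = 126.3
  A: 0 + 3(87.19) = 261.6
Total out = 505.5 mol/min; y_D = 126.3 / 505.5 = 0.2499.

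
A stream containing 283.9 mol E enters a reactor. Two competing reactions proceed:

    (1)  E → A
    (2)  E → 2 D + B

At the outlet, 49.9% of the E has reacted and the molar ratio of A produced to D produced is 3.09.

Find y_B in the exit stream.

Conversion of E: E consumed = 0.499 × 283.9 = 141.7 mol = 1ξ₁ + 1ξ₂.
Selectivity: 1ξ₁ / (2ξ₂) = 3.09 → ξ₁ = 6.18 ξ₂.
Substitute: (1·6.18 + 1) ξ₂ = 141.7 → ξ₂ = 19.73 mol, ξ₁ = 121.9 mol.
Outlet amounts (n = n₀ + Σ ν·ξ):
  E: 283.9 − 1(121.9) − 1(19.73) = 142.2
  A: 0 + 1(121.9) = 121.9
  D: 0 + 2(19.73) = 39.46
  B: 0 + 1(19.73) = 19.73
Total out = 323.4 mol; y_B = 19.73 / 323.4 = 0.06102.

0.061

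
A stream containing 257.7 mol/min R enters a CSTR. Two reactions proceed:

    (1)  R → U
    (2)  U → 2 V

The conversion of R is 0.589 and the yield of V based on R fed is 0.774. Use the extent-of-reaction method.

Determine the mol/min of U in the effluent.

52.1 mol/min

Conversion of R: R consumed = 1ξ₁ = 0.589 × 257.7 → ξ₁ = 151.8 mol/min.
Yield of V: 2ξ₂ / 257.7 = 0.774 → ξ₂ = 99.73 mol/min.
Outlet amounts (n = n₀ + Σ ν·ξ):
  R: 257.7 − 1(151.8) = 105.9
  U: 0 + 1(151.8) − 1(99.73) = 52.06
  V: 0 + 2(99.73) = 199.5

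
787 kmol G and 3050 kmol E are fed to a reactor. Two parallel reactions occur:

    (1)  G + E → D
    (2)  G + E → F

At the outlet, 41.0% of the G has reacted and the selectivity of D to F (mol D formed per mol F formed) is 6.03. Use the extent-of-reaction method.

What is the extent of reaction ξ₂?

ξ₂ = 45.9 kmol

Conversion of G: G consumed = 0.41 × 787 = 322.7 kmol = 1ξ₁ + 1ξ₂.
Selectivity: 1ξ₁ / (1ξ₂) = 6.03 → ξ₁ = 6.03 ξ₂.
Substitute: (1·6.03 + 1) ξ₂ = 322.7 → ξ₂ = 45.9 kmol, ξ₁ = 276.8 kmol.
Outlet amounts (n = n₀ + Σ ν·ξ):
  G: 787 − 1(276.8) − 1(45.9) = 464.3
  E: 3050 − 1(276.8) − 1(45.9) = 2727
  D: 0 + 1(276.8) = 276.8
  F: 0 + 1(45.9) = 45.9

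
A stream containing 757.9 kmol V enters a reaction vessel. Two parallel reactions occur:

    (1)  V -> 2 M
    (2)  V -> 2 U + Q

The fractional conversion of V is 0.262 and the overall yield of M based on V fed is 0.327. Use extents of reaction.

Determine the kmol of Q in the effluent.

Yield of M: 2ξ₁ / 757.9 = 0.327 → ξ₁ = 123.9 kmol.
Conversion of V: 1ξ₁ + 1ξ₂ = 0.262 × 757.9 = 198.6 → ξ₂ = 74.65 kmol.
Outlet amounts (n = n₀ + Σ ν·ξ):
  V: 757.9 − 1(123.9) − 1(74.65) = 559.3
  M: 0 + 2(123.9) = 247.8
  U: 0 + 2(74.65) = 149.3
  Q: 0 + 1(74.65) = 74.65

74.7 kmol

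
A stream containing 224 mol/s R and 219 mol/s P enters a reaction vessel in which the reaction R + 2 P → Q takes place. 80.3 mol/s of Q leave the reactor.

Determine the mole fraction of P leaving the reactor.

For Q: n = n₀ + 1ξ → 80.3 = 0 + 1ξ, giving ξ = 80.3 mol/s.
Outlet amounts (n = n₀ + ν ξ):
  R: 224 − 1(80.3) = 143.7
  P: 219 − 2(80.3) = 58.4
  Q: 0 + 1(80.3) = 80.3
Total out = 282.4 mol/s; y_P = 58.4 / 282.4 = 0.2068.

0.207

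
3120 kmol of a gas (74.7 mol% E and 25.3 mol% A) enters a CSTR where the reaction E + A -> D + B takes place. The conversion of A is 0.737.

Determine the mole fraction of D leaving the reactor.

0.186

A reacted = 0.737 × 789.4 = 581.8 kmol; ν_A = −1, so ξ = 581.8/1 = 581.8 kmol.
Outlet amounts (n = n₀ + ν ξ):
  E: 2331 − 1(581.8) = 1749
  A: 789.4 − 1(581.8) = 207.6
  D: 0 + 1(581.8) = 581.8
  B: 0 + 1(581.8) = 581.8
Total out = 3120 kmol; y_D = 581.8 / 3120 = 0.1865.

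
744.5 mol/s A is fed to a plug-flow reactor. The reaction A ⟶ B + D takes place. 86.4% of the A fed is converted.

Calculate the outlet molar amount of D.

643 mol/s

A reacted = 0.864 × 744.5 = 643.2 mol/s; ν_A = −1, so ξ = 643.2/1 = 643.2 mol/s.
Outlet amounts (n = n₀ + ν ξ):
  A: 744.5 − 1(643.2) = 101.3
  B: 0 + 1(643.2) = 643.2
  D: 0 + 1(643.2) = 643.2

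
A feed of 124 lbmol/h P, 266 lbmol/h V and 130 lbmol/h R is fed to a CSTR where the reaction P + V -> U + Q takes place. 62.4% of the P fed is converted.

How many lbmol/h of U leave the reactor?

77.4 lbmol/h

P reacted = 0.624 × 124 = 77.38 lbmol/h; ν_P = −1, so ξ = 77.38/1 = 77.38 lbmol/h.
Outlet amounts (n = n₀ + ν ξ):
  P: 124 − 1(77.38) = 46.62
  V: 266 − 1(77.38) = 188.6
  U: 0 + 1(77.38) = 77.38
  Q: 0 + 1(77.38) = 77.38
  R: 130 (inert)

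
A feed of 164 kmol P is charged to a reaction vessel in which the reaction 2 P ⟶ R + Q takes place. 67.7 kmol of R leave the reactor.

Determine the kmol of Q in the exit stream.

For R: n = n₀ + 1ξ → 67.7 = 0 + 1ξ, giving ξ = 67.7 kmol.
Outlet amounts (n = n₀ + ν ξ):
  P: 164 − 2(67.7) = 28.6
  R: 0 + 1(67.7) = 67.7
  Q: 0 + 1(67.7) = 67.7

67.7 kmol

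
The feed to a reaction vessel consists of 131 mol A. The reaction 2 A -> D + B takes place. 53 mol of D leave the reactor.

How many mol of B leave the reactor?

53 mol

For D: n = n₀ + 1ξ → 53 = 0 + 1ξ, giving ξ = 53 mol.
Outlet amounts (n = n₀ + ν ξ):
  A: 131 − 2(53) = 25
  D: 0 + 1(53) = 53
  B: 0 + 1(53) = 53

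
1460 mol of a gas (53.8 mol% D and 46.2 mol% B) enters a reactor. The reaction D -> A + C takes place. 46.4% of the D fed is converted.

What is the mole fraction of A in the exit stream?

0.2

D reacted = 0.464 × 785.5 = 364.5 mol; ν_D = −1, so ξ = 364.5/1 = 364.5 mol.
Outlet amounts (n = n₀ + ν ξ):
  D: 785.5 − 1(364.5) = 421
  A: 0 + 1(364.5) = 364.5
  C: 0 + 1(364.5) = 364.5
  B: 674.5 (inert)
Total out = 1824 mol; y_A = 364.5 / 1824 = 0.1998.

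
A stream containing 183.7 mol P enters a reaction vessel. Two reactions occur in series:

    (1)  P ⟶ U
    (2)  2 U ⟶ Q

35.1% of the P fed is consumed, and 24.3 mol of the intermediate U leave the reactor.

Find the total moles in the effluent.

164 mol

Conversion of P: P consumed = 1ξ₁ = 0.351 × 183.7 → ξ₁ = 64.48 mol.
U balance: n_U = 0 + 1ξ₁ − 2ξ₂ = 24.3 → ξ₂ = (1·64.48 − 24.3)/2 = 20.09 mol.
Outlet amounts (n = n₀ + Σ ν·ξ):
  P: 183.7 − 1(64.48) = 119.2
  U: 0 + 1(64.48) − 2(20.09) = 24.3
  Q: 0 + 1(20.09) = 20.09
Total out = 119.2 + 24.3 + 20.09 = 163.6 mol.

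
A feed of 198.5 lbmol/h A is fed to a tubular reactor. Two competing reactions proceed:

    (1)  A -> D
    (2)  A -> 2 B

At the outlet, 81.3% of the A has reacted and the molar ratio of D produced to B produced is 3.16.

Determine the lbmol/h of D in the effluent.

139 lbmol/h

Conversion of A: A consumed = 0.813 × 198.5 = 161.4 lbmol/h = 1ξ₁ + 1ξ₂.
Selectivity: 1ξ₁ / (2ξ₂) = 3.16 → ξ₁ = 6.32 ξ₂.
Substitute: (1·6.32 + 1) ξ₂ = 161.4 → ξ₂ = 22.05 lbmol/h, ξ₁ = 139.3 lbmol/h.
Outlet amounts (n = n₀ + Σ ν·ξ):
  A: 198.5 − 1(139.3) − 1(22.05) = 37.12
  D: 0 + 1(139.3) = 139.3
  B: 0 + 2(22.05) = 44.09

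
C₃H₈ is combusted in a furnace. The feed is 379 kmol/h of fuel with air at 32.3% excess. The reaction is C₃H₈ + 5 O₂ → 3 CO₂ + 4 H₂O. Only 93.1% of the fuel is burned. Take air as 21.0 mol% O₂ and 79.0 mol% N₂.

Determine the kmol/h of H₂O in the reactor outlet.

1410 kmol/h

Stoichiometric O₂ = 5 × 379 = 1895 kmol/h; O₂ fed = 1895 × 1.323 = 2507 kmol/h.
N₂ fed = 2507 × 79/21 = 9431 kmol/h.
Fuel reacted = 0.931 × 379 → ξ = 352.8 kmol/h.
Outlet (n = n₀ + ν ξ):
  C₃H₈: 379 − 1(352.8) = 26.15
  O₂: 2507 − 5(352.8) = 742.8
  N₂: 9431 (inert)
  CO₂: 0 + 3(352.8) = 1059
  H₂O: 0 + 4(352.8) = 1411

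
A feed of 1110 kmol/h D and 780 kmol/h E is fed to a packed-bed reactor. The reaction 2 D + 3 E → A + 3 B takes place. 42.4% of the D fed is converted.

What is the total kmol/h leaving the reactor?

D reacted = 0.424 × 1110 = 470.6 kmol/h; ν_D = −2, so ξ = 470.6/2 = 235.3 kmol/h.
Outlet amounts (n = n₀ + ν ξ):
  D: 1110 − 2(235.3) = 639.4
  E: 780 − 3(235.3) = 74.04
  A: 0 + 1(235.3) = 235.3
  B: 0 + 3(235.3) = 706
Total out = 639.4 + 74.04 + 235.3 + 706 = 1655 kmol/h.

1650 kmol/h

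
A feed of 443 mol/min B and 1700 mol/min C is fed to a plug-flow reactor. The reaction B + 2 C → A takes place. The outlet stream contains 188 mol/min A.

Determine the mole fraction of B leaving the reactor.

0.144

For A: n = n₀ + 1ξ → 188 = 0 + 1ξ, giving ξ = 188 mol/min.
Outlet amounts (n = n₀ + ν ξ):
  B: 443 − 1(188) = 255
  C: 1700 − 2(188) = 1324
  A: 0 + 1(188) = 188
Total out = 1767 mol/min; y_B = 255 / 1767 = 0.1443.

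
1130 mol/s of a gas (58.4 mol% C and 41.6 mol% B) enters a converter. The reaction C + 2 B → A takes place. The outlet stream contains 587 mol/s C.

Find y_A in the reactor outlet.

0.0741

For C: n = n₀ − 1ξ → 587 = 659.9 − 1ξ, giving ξ = 72.92 mol/s.
Outlet amounts (n = n₀ + ν ξ):
  C: 659.9 − 1(72.92) = 587
  B: 470.1 − 2(72.92) = 324.2
  A: 0 + 1(72.92) = 72.92
Total out = 984.2 mol/s; y_A = 72.92 / 984.2 = 0.07409.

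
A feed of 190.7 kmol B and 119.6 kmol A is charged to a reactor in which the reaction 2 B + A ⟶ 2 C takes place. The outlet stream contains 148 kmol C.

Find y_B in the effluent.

0.181

For C: n = n₀ + 2ξ → 148 = 0 + 2ξ, giving ξ = 74 kmol.
Outlet amounts (n = n₀ + ν ξ):
  B: 190.7 − 2(74) = 42.7
  A: 119.6 − 1(74) = 45.6
  C: 0 + 2(74) = 148
Total out = 236.3 kmol; y_B = 42.7 / 236.3 = 0.1807.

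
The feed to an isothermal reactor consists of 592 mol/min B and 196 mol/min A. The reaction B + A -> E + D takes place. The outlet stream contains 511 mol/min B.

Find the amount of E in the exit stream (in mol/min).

81 mol/min

For B: n = n₀ − 1ξ → 511 = 592 − 1ξ, giving ξ = 81 mol/min.
Outlet amounts (n = n₀ + ν ξ):
  B: 592 − 1(81) = 511
  A: 196 − 1(81) = 115
  E: 0 + 1(81) = 81
  D: 0 + 1(81) = 81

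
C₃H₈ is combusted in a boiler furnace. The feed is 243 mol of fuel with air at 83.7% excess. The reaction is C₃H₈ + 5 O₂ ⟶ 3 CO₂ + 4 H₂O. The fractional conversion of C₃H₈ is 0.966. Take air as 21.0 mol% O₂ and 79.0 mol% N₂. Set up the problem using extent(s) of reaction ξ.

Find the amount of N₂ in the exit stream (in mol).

8400 mol

Stoichiometric O₂ = 5 × 243 = 1215 mol; O₂ fed = 1215 × 1.837 = 2232 mol.
N₂ fed = 2232 × 79/21 = 8396 mol.
Fuel reacted = 0.966 × 243 → ξ = 234.7 mol.
Outlet (n = n₀ + ν ξ):
  C₃H₈: 243 − 1(234.7) = 8.262
  O₂: 2232 − 5(234.7) = 1058
  N₂: 8396 (inert)
  CO₂: 0 + 3(234.7) = 704.2
  H₂O: 0 + 4(234.7) = 939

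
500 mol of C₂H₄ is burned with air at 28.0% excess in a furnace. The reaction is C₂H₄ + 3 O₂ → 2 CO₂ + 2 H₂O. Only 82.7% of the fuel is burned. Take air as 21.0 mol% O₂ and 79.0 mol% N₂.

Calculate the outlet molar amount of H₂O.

827 mol

Stoichiometric O₂ = 3 × 500 = 1500 mol; O₂ fed = 1500 × 1.280 = 1920 mol.
N₂ fed = 1920 × 79/21 = 7223 mol.
Fuel reacted = 0.827 × 500 → ξ = 413.5 mol.
Outlet (n = n₀ + ν ξ):
  C₂H₄: 500 − 1(413.5) = 86.5
  O₂: 1920 − 3(413.5) = 679.5
  N₂: 7223 (inert)
  CO₂: 0 + 2(413.5) = 827
  H₂O: 0 + 2(413.5) = 827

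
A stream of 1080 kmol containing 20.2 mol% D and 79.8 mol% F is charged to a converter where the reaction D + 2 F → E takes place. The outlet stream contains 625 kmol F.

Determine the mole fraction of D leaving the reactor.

0.118

For F: n = n₀ − 2ξ → 625 = 861.8 − 2ξ, giving ξ = 118.4 kmol.
Outlet amounts (n = n₀ + ν ξ):
  D: 218.2 − 1(118.4) = 99.74
  F: 861.8 − 2(118.4) = 625
  E: 0 + 1(118.4) = 118.4
Total out = 843.2 kmol; y_D = 99.74 / 843.2 = 0.1183.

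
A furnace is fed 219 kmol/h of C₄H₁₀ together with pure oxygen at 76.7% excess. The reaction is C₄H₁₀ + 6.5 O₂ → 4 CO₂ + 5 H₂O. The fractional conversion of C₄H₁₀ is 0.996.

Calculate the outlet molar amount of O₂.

Stoichiometric O₂ = 6.5 × 219 = 1424 kmol/h; O₂ fed = 1424 × 1.767 = 2515 kmol/h.
Fuel reacted = 0.996 × 219 → ξ = 218.1 kmol/h.
Outlet (n = n₀ + ν ξ):
  C₄H₁₀: 219 − 1(218.1) = 0.876
  O₂: 2515 − 6.5(218.1) = 1098
  CO₂: 0 + 4(218.1) = 872.5
  H₂O: 0 + 5(218.1) = 1091

1100 kmol/h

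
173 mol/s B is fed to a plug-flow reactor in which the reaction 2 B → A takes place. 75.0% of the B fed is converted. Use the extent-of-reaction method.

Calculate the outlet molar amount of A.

64.9 mol/s

B reacted = 0.75 × 173 = 129.8 mol/s; ν_B = −2, so ξ = 129.8/2 = 64.88 mol/s.
Outlet amounts (n = n₀ + ν ξ):
  B: 173 − 2(64.88) = 43.25
  A: 0 + 1(64.88) = 64.88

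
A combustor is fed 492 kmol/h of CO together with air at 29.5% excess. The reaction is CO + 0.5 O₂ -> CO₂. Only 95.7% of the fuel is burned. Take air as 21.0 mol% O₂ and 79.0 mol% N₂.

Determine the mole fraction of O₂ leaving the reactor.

Stoichiometric O₂ = 0.5 × 492 = 246 kmol/h; O₂ fed = 246 × 1.295 = 318.6 kmol/h.
N₂ fed = 318.6 × 79/21 = 1198 kmol/h.
Fuel reacted = 0.957 × 492 → ξ = 470.8 kmol/h.
Outlet (n = n₀ + ν ξ):
  CO: 492 − 1(470.8) = 21.16
  O₂: 318.6 − 0.5(470.8) = 83.15
  N₂: 1198 (inert)
  CO₂: 0 + 1(470.8) = 470.8
Total out = 1774 kmol/h; y_O₂ = 83.15 / 1774 = 0.04688.

0.0469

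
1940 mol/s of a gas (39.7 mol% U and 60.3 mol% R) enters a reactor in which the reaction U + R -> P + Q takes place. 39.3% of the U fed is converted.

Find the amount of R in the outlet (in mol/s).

U reacted = 0.393 × 770.2 = 302.7 mol/s; ν_U = −1, so ξ = 302.7/1 = 302.7 mol/s.
Outlet amounts (n = n₀ + ν ξ):
  U: 770.2 − 1(302.7) = 467.5
  R: 1170 − 1(302.7) = 867.1
  P: 0 + 1(302.7) = 302.7
  Q: 0 + 1(302.7) = 302.7

867 mol/s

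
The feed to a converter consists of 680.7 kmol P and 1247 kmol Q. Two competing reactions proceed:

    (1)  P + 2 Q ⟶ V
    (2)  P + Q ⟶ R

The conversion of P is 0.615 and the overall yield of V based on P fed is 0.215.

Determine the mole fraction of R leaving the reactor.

0.2

Yield of V: 1ξ₁ / 680.7 = 0.215 → ξ₁ = 146.4 kmol.
Conversion of P: 1ξ₁ + 1ξ₂ = 0.615 × 680.7 = 418.6 → ξ₂ = 272.3 kmol.
Outlet amounts (n = n₀ + Σ ν·ξ):
  P: 680.7 − 1(146.4) − 1(272.3) = 262.1
  Q: 1247 − 2(146.4) − 1(272.3) = 682
  V: 0 + 1(146.4) = 146.4
  R: 0 + 1(272.3) = 272.3
Total out = 1363 kmol; y_R = 272.3 / 1363 = 0.1998.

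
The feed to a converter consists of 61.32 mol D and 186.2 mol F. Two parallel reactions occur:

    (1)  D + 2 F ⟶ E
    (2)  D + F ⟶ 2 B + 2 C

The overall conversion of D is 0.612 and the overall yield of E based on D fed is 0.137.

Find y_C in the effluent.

0.202

Yield of E: 1ξ₁ / 61.32 = 0.137 → ξ₁ = 8.401 mol.
Conversion of D: 1ξ₁ + 1ξ₂ = 0.612 × 61.32 = 37.53 → ξ₂ = 29.13 mol.
Outlet amounts (n = n₀ + Σ ν·ξ):
  D: 61.32 − 1(8.401) − 1(29.13) = 23.79
  F: 186.2 − 2(8.401) − 1(29.13) = 140.3
  E: 0 + 1(8.401) = 8.401
  B: 0 + 2(29.13) = 58.25
  C: 0 + 2(29.13) = 58.25
Total out = 289 mol; y_C = 58.25 / 289 = 0.2016.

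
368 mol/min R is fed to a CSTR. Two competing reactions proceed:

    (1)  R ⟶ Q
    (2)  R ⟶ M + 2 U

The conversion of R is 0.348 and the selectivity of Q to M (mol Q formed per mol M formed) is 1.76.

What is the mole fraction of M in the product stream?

0.101

Conversion of R: R consumed = 0.348 × 368 = 128.1 mol/min = 1ξ₁ + 1ξ₂.
Selectivity: 1ξ₁ / (1ξ₂) = 1.76 → ξ₁ = 1.76 ξ₂.
Substitute: (1·1.76 + 1) ξ₂ = 128.1 → ξ₂ = 46.4 mol/min, ξ₁ = 81.66 mol/min.
Outlet amounts (n = n₀ + Σ ν·ξ):
  R: 368 − 1(81.66) − 1(46.4) = 239.9
  Q: 0 + 1(81.66) = 81.66
  M: 0 + 1(46.4) = 46.4
  U: 0 + 2(46.4) = 92.8
Total out = 460.8 mol/min; y_M = 46.4 / 460.8 = 0.1007.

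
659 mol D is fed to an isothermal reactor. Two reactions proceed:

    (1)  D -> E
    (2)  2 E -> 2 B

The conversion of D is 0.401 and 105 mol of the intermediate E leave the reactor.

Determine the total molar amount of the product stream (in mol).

659 mol

Conversion of D: D consumed = 1ξ₁ = 0.401 × 659 → ξ₁ = 264.3 mol.
E balance: n_E = 0 + 1ξ₁ − 2ξ₂ = 105 → ξ₂ = (1·264.3 − 105)/2 = 79.63 mol.
Outlet amounts (n = n₀ + Σ ν·ξ):
  D: 659 − 1(264.3) = 394.7
  E: 0 + 1(264.3) − 2(79.63) = 105
  B: 0 + 2(79.63) = 159.3
Total out = 394.7 + 105 + 159.3 = 659 mol.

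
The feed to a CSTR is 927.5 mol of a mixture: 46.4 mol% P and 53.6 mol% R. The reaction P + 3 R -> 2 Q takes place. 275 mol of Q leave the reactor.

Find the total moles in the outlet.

652 mol

For Q: n = n₀ + 2ξ → 275 = 0 + 2ξ, giving ξ = 137.5 mol.
Outlet amounts (n = n₀ + ν ξ):
  P: 430.4 − 1(137.5) = 292.9
  R: 497.1 − 3(137.5) = 84.64
  Q: 0 + 2(137.5) = 275
Total out = 292.9 + 84.64 + 275 = 652.5 mol.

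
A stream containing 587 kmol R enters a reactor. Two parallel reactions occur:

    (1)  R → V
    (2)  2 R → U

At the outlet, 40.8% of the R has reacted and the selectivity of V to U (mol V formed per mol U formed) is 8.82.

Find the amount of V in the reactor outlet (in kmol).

Conversion of R: R consumed = 0.408 × 587 = 239.5 kmol = 1ξ₁ + 2ξ₂.
Selectivity: 1ξ₁ / (1ξ₂) = 8.82 → ξ₁ = 8.82 ξ₂.
Substitute: (1·8.82 + 2) ξ₂ = 239.5 → ξ₂ = 22.13 kmol, ξ₁ = 195.2 kmol.
Outlet amounts (n = n₀ + Σ ν·ξ):
  R: 587 − 1(195.2) − 2(22.13) = 347.5
  V: 0 + 1(195.2) = 195.2
  U: 0 + 1(22.13) = 22.13

195 kmol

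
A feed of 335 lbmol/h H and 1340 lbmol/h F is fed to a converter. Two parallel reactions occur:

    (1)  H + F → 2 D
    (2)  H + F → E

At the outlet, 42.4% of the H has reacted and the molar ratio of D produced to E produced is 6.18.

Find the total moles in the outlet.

Conversion of H: H consumed = 0.424 × 335 = 142 lbmol/h = 1ξ₁ + 1ξ₂.
Selectivity: 2ξ₁ / (1ξ₂) = 6.18 → ξ₁ = 3.09 ξ₂.
Substitute: (1·3.09 + 1) ξ₂ = 142 → ξ₂ = 34.73 lbmol/h, ξ₁ = 107.3 lbmol/h.
Outlet amounts (n = n₀ + Σ ν·ξ):
  H: 335 − 1(107.3) − 1(34.73) = 193
  F: 1340 − 1(107.3) − 1(34.73) = 1198
  D: 0 + 2(107.3) = 214.6
  E: 0 + 1(34.73) = 34.73
Total out = 193 + 1198 + 214.6 + 34.73 = 1640 lbmol/h.

1640 lbmol/h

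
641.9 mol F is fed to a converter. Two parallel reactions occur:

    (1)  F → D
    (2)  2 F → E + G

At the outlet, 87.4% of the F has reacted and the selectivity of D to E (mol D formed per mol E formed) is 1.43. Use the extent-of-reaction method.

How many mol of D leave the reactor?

234 mol

Conversion of F: F consumed = 0.874 × 641.9 = 561 mol = 1ξ₁ + 2ξ₂.
Selectivity: 1ξ₁ / (1ξ₂) = 1.43 → ξ₁ = 1.43 ξ₂.
Substitute: (1·1.43 + 2) ξ₂ = 561 → ξ₂ = 163.6 mol, ξ₁ = 233.9 mol.
Outlet amounts (n = n₀ + Σ ν·ξ):
  F: 641.9 − 1(233.9) − 2(163.6) = 80.88
  D: 0 + 1(233.9) = 233.9
  E: 0 + 1(163.6) = 163.6
  G: 0 + 1(163.6) = 163.6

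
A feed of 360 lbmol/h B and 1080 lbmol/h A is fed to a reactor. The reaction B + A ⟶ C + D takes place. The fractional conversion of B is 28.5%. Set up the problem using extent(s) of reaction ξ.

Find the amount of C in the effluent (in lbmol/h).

103 lbmol/h

B reacted = 0.285 × 360 = 102.6 lbmol/h; ν_B = −1, so ξ = 102.6/1 = 102.6 lbmol/h.
Outlet amounts (n = n₀ + ν ξ):
  B: 360 − 1(102.6) = 257.4
  A: 1080 − 1(102.6) = 977.4
  C: 0 + 1(102.6) = 102.6
  D: 0 + 1(102.6) = 102.6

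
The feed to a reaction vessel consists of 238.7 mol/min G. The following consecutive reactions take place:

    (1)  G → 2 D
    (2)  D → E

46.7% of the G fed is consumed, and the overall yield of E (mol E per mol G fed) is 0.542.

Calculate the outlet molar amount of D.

Conversion of G: G consumed = 1ξ₁ = 0.467 × 238.7 → ξ₁ = 111.5 mol/min.
Yield of E: 1ξ₂ / 238.7 = 0.542 → ξ₂ = 129.4 mol/min.
Outlet amounts (n = n₀ + Σ ν·ξ):
  G: 238.7 − 1(111.5) = 127.2
  D: 0 + 2(111.5) − 1(129.4) = 93.57
  E: 0 + 1(129.4) = 129.4

93.6 mol/min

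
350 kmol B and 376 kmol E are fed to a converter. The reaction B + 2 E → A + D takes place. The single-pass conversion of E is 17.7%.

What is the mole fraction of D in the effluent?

0.048

E reacted = 0.177 × 376 = 66.55 kmol; ν_E = −2, so ξ = 66.55/2 = 33.28 kmol.
Outlet amounts (n = n₀ + ν ξ):
  B: 350 − 1(33.28) = 316.7
  E: 376 − 2(33.28) = 309.4
  A: 0 + 1(33.28) = 33.28
  D: 0 + 1(33.28) = 33.28
Total out = 692.7 kmol; y_D = 33.28 / 692.7 = 0.04804.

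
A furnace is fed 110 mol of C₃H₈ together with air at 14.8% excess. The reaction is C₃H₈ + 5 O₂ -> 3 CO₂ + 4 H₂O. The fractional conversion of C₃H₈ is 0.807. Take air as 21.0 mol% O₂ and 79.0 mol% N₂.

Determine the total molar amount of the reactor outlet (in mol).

Stoichiometric O₂ = 5 × 110 = 550 mol; O₂ fed = 550 × 1.148 = 631.4 mol.
N₂ fed = 631.4 × 79/21 = 2375 mol.
Fuel reacted = 0.807 × 110 → ξ = 88.77 mol.
Outlet (n = n₀ + ν ξ):
  C₃H₈: 110 − 1(88.77) = 21.23
  O₂: 631.4 − 5(88.77) = 187.6
  N₂: 2375 (inert)
  CO₂: 0 + 3(88.77) = 266.3
  H₂O: 0 + 4(88.77) = 355.1
Total out = 21.23 + 187.6 + 2375 + 266.3 + 355.1 = 3205 mol.

3210 mol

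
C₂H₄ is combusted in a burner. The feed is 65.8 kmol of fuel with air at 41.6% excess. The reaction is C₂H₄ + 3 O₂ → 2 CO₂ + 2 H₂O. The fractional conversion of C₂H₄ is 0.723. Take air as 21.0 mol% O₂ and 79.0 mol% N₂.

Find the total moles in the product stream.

Stoichiometric O₂ = 3 × 65.8 = 197.4 kmol; O₂ fed = 197.4 × 1.416 = 279.5 kmol.
N₂ fed = 279.5 × 79/21 = 1052 kmol.
Fuel reacted = 0.723 × 65.8 → ξ = 47.57 kmol.
Outlet (n = n₀ + ν ξ):
  C₂H₄: 65.8 − 1(47.57) = 18.23
  O₂: 279.5 − 3(47.57) = 136.8
  N₂: 1052 (inert)
  CO₂: 0 + 2(47.57) = 95.15
  H₂O: 0 + 2(47.57) = 95.15
Total out = 18.23 + 136.8 + 1052 + 95.15 + 95.15 = 1397 kmol.

1400 kmol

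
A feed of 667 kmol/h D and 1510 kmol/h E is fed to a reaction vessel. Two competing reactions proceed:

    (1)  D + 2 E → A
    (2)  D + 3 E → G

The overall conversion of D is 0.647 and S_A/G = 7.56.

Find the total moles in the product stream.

1260 kmol/h

Conversion of D: D consumed = 0.647 × 667 = 431.5 kmol/h = 1ξ₁ + 1ξ₂.
Selectivity: 1ξ₁ / (1ξ₂) = 7.56 → ξ₁ = 7.56 ξ₂.
Substitute: (1·7.56 + 1) ξ₂ = 431.5 → ξ₂ = 50.41 kmol/h, ξ₁ = 381.1 kmol/h.
Outlet amounts (n = n₀ + Σ ν·ξ):
  D: 667 − 1(381.1) − 1(50.41) = 235.5
  E: 1510 − 2(381.1) − 3(50.41) = 596.5
  A: 0 + 1(381.1) = 381.1
  G: 0 + 1(50.41) = 50.41
Total out = 235.5 + 596.5 + 381.1 + 50.41 = 1263 kmol/h.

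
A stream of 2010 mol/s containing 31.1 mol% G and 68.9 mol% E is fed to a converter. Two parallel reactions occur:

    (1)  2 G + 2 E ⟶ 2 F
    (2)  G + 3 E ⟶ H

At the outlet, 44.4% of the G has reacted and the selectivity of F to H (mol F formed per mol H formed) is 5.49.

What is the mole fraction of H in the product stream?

0.026

Conversion of G: G consumed = 0.444 × 625.1 = 277.5 mol/s = 2ξ₁ + 1ξ₂.
Selectivity: 2ξ₁ / (1ξ₂) = 5.49 → ξ₁ = 2.745 ξ₂.
Substitute: (2·2.745 + 1) ξ₂ = 277.5 → ξ₂ = 42.77 mol/s, ξ₁ = 117.4 mol/s.
Outlet amounts (n = n₀ + Σ ν·ξ):
  G: 625.1 − 2(117.4) − 1(42.77) = 347.6
  E: 1385 − 2(117.4) − 3(42.77) = 1022
  F: 0 + 2(117.4) = 234.8
  H: 0 + 1(42.77) = 42.77
Total out = 1647 mol/s; y_H = 42.77 / 1647 = 0.02597.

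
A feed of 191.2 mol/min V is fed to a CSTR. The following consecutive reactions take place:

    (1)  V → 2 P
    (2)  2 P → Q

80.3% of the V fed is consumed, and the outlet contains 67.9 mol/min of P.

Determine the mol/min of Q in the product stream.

Conversion of V: V consumed = 1ξ₁ = 0.803 × 191.2 → ξ₁ = 153.5 mol/min.
P balance: n_P = 0 + 2ξ₁ − 2ξ₂ = 67.9 → ξ₂ = (2·153.5 − 67.9)/2 = 119.6 mol/min.
Outlet amounts (n = n₀ + Σ ν·ξ):
  V: 191.2 − 1(153.5) = 37.67
  P: 0 + 2(153.5) − 2(119.6) = 67.9
  Q: 0 + 1(119.6) = 119.6

120 mol/min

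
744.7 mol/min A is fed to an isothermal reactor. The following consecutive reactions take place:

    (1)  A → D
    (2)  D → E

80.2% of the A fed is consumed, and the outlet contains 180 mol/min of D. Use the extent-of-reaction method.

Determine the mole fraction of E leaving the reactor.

Conversion of A: A consumed = 1ξ₁ = 0.802 × 744.7 → ξ₁ = 597.2 mol/min.
D balance: n_D = 0 + 1ξ₁ − 1ξ₂ = 180 → ξ₂ = (1·597.2 − 180)/1 = 417.2 mol/min.
Outlet amounts (n = n₀ + Σ ν·ξ):
  A: 744.7 − 1(597.2) = 147.5
  D: 0 + 1(597.2) − 1(417.2) = 180
  E: 0 + 1(417.2) = 417.2
Total out = 744.7 mol/min; y_E = 417.2 / 744.7 = 0.5603.

0.56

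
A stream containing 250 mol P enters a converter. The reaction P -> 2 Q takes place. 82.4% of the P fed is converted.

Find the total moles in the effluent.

456 mol

P reacted = 0.824 × 250 = 206 mol; ν_P = −1, so ξ = 206/1 = 206 mol.
Outlet amounts (n = n₀ + ν ξ):
  P: 250 − 1(206) = 44
  Q: 0 + 2(206) = 412
Total out = 44 + 412 = 456 mol.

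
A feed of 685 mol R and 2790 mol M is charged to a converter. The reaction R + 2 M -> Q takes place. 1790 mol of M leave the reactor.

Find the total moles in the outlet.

2480 mol

For M: n = n₀ − 2ξ → 1790 = 2790 − 2ξ, giving ξ = 500 mol.
Outlet amounts (n = n₀ + ν ξ):
  R: 685 − 1(500) = 185
  M: 2790 − 2(500) = 1790
  Q: 0 + 1(500) = 500
Total out = 185 + 1790 + 500 = 2475 mol.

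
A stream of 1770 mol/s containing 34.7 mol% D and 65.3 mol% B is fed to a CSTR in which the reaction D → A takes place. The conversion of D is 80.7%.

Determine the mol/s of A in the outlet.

D reacted = 0.807 × 614.2 = 495.7 mol/s; ν_D = −1, so ξ = 495.7/1 = 495.7 mol/s.
Outlet amounts (n = n₀ + ν ξ):
  D: 614.2 − 1(495.7) = 118.5
  A: 0 + 1(495.7) = 495.7
  B: 1156 (inert)

496 mol/s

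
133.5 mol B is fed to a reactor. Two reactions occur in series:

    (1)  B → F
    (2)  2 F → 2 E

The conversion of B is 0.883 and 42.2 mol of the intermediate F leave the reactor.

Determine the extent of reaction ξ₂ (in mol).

Conversion of B: B consumed = 1ξ₁ = 0.883 × 133.5 → ξ₁ = 117.9 mol.
F balance: n_F = 0 + 1ξ₁ − 2ξ₂ = 42.2 → ξ₂ = (1·117.9 − 42.2)/2 = 37.84 mol.
Outlet amounts (n = n₀ + Σ ν·ξ):
  B: 133.5 − 1(117.9) = 15.62
  F: 0 + 1(117.9) − 2(37.84) = 42.2
  E: 0 + 2(37.84) = 75.68

ξ₂ = 37.8 mol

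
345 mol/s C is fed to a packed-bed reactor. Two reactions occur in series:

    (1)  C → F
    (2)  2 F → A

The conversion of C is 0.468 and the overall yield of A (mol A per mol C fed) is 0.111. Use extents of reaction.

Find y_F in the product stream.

0.277

Conversion of C: C consumed = 1ξ₁ = 0.468 × 345 → ξ₁ = 161.5 mol/s.
Yield of A: 1ξ₂ / 345 = 0.111 → ξ₂ = 38.3 mol/s.
Outlet amounts (n = n₀ + Σ ν·ξ):
  C: 345 − 1(161.5) = 183.5
  F: 0 + 1(161.5) − 2(38.3) = 84.87
  A: 0 + 1(38.3) = 38.3
Total out = 306.7 mol/s; y_F = 84.87 / 306.7 = 0.2767.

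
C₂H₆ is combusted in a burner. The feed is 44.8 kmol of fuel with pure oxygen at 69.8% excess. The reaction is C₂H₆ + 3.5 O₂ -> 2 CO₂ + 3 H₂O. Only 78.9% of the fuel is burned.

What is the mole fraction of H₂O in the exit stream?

0.323

Stoichiometric O₂ = 3.5 × 44.8 = 156.8 kmol; O₂ fed = 156.8 × 1.698 = 266.2 kmol.
Fuel reacted = 0.789 × 44.8 → ξ = 35.35 kmol.
Outlet (n = n₀ + ν ξ):
  C₂H₆: 44.8 − 1(35.35) = 9.453
  O₂: 266.2 − 3.5(35.35) = 142.5
  CO₂: 0 + 2(35.35) = 70.69
  H₂O: 0 + 3(35.35) = 106
Total out = 328.7 kmol; y_H₂O = 106 / 328.7 = 0.3226.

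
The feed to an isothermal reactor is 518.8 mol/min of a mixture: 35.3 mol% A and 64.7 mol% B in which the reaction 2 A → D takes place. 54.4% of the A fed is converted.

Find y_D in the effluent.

A reacted = 0.544 × 183.1 = 99.63 mol/min; ν_A = −2, so ξ = 99.63/2 = 49.81 mol/min.
Outlet amounts (n = n₀ + ν ξ):
  A: 183.1 − 2(49.81) = 83.51
  D: 0 + 1(49.81) = 49.81
  B: 335.7 (inert)
Total out = 469 mol/min; y_D = 49.81 / 469 = 0.1062.

0.106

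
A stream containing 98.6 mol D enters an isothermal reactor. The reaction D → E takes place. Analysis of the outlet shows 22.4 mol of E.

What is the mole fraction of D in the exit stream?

For E: n = n₀ + 1ξ → 22.4 = 0 + 1ξ, giving ξ = 22.4 mol.
Outlet amounts (n = n₀ + ν ξ):
  D: 98.6 − 1(22.4) = 76.2
  E: 0 + 1(22.4) = 22.4
Total out = 98.6 mol; y_D = 76.2 / 98.6 = 0.7728.

0.773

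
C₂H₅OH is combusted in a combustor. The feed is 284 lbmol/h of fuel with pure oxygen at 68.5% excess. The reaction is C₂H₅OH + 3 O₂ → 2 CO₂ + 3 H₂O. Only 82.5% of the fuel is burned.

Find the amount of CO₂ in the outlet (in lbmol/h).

469 lbmol/h

Stoichiometric O₂ = 3 × 284 = 852 lbmol/h; O₂ fed = 852 × 1.685 = 1436 lbmol/h.
Fuel reacted = 0.825 × 284 → ξ = 234.3 lbmol/h.
Outlet (n = n₀ + ν ξ):
  C₂H₅OH: 284 − 1(234.3) = 49.7
  O₂: 1436 − 3(234.3) = 732.7
  CO₂: 0 + 2(234.3) = 468.6
  H₂O: 0 + 3(234.3) = 702.9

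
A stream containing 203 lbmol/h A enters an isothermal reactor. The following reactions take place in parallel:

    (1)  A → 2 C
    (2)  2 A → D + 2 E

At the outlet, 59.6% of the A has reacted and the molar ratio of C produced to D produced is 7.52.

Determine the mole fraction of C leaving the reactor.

0.521

Conversion of A: A consumed = 0.596 × 203 = 121 lbmol/h = 1ξ₁ + 2ξ₂.
Selectivity: 2ξ₁ / (1ξ₂) = 7.52 → ξ₁ = 3.76 ξ₂.
Substitute: (1·3.76 + 2) ξ₂ = 121 → ξ₂ = 21 lbmol/h, ξ₁ = 78.98 lbmol/h.
Outlet amounts (n = n₀ + Σ ν·ξ):
  A: 203 − 1(78.98) − 2(21) = 82.01
  C: 0 + 2(78.98) = 158
  D: 0 + 1(21) = 21
  E: 0 + 2(21) = 42.01
Total out = 303 lbmol/h; y_C = 158 / 303 = 0.5213.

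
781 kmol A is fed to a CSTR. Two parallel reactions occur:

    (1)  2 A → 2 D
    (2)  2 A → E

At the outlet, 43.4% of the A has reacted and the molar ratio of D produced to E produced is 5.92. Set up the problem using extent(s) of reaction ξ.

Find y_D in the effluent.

0.343

Conversion of A: A consumed = 0.434 × 781 = 339 kmol = 2ξ₁ + 2ξ₂.
Selectivity: 2ξ₁ / (1ξ₂) = 5.92 → ξ₁ = 2.96 ξ₂.
Substitute: (2·2.96 + 2) ξ₂ = 339 → ξ₂ = 42.8 kmol, ξ₁ = 126.7 kmol.
Outlet amounts (n = n₀ + Σ ν·ξ):
  A: 781 − 2(126.7) − 2(42.8) = 442
  D: 0 + 2(126.7) = 253.4
  E: 0 + 1(42.8) = 42.8
Total out = 738.2 kmol; y_D = 253.4 / 738.2 = 0.3432.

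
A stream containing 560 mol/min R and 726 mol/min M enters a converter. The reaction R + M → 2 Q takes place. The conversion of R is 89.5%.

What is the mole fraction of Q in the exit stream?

0.779

R reacted = 0.895 × 560 = 501.2 mol/min; ν_R = −1, so ξ = 501.2/1 = 501.2 mol/min.
Outlet amounts (n = n₀ + ν ξ):
  R: 560 − 1(501.2) = 58.8
  M: 726 − 1(501.2) = 224.8
  Q: 0 + 2(501.2) = 1002
Total out = 1286 mol/min; y_Q = 1002 / 1286 = 0.7795.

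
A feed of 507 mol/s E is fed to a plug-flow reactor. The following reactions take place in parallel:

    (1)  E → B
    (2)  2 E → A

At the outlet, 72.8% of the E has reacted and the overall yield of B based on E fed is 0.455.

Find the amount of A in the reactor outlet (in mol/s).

Yield of B: 1ξ₁ / 507 = 0.455 → ξ₁ = 230.7 mol/s.
Conversion of E: 1ξ₁ + 2ξ₂ = 0.728 × 507 = 369.1 → ξ₂ = 69.21 mol/s.
Outlet amounts (n = n₀ + Σ ν·ξ):
  E: 507 − 1(230.7) − 2(69.21) = 137.9
  B: 0 + 1(230.7) = 230.7
  A: 0 + 1(69.21) = 69.21

69.2 mol/s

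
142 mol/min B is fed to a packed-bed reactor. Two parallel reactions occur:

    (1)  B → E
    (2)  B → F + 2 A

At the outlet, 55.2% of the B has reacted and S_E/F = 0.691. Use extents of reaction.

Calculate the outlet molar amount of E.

Conversion of B: B consumed = 0.552 × 142 = 78.38 mol/min = 1ξ₁ + 1ξ₂.
Selectivity: 1ξ₁ / (1ξ₂) = 0.691 → ξ₁ = 0.691 ξ₂.
Substitute: (1·0.691 + 1) ξ₂ = 78.38 → ξ₂ = 46.35 mol/min, ξ₁ = 32.03 mol/min.
Outlet amounts (n = n₀ + Σ ν·ξ):
  B: 142 − 1(32.03) − 1(46.35) = 63.62
  E: 0 + 1(32.03) = 32.03
  F: 0 + 1(46.35) = 46.35
  A: 0 + 2(46.35) = 92.71

32 mol/min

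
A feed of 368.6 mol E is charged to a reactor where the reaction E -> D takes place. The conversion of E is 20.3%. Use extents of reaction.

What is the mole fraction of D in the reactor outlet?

0.203

E reacted = 0.203 × 368.6 = 74.83 mol; ν_E = −1, so ξ = 74.83/1 = 74.83 mol.
Outlet amounts (n = n₀ + ν ξ):
  E: 368.6 − 1(74.83) = 293.8
  D: 0 + 1(74.83) = 74.83
Total out = 368.6 mol; y_D = 74.83 / 368.6 = 0.203.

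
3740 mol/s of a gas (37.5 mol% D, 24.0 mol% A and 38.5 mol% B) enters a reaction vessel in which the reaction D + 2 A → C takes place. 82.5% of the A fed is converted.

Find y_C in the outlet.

A reacted = 0.825 × 897.6 = 740.5 mol/s; ν_A = −2, so ξ = 740.5/2 = 370.3 mol/s.
Outlet amounts (n = n₀ + ν ξ):
  D: 1402 − 1(370.3) = 1032
  A: 897.6 − 2(370.3) = 157.1
  C: 0 + 1(370.3) = 370.3
  B: 1440 (inert)
Total out = 2999 mol/s; y_C = 370.3 / 2999 = 0.1234.

0.123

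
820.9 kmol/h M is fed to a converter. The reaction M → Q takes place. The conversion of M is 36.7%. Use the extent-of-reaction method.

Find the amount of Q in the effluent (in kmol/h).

M reacted = 0.367 × 820.9 = 301.3 kmol/h; ν_M = −1, so ξ = 301.3/1 = 301.3 kmol/h.
Outlet amounts (n = n₀ + ν ξ):
  M: 820.9 − 1(301.3) = 519.6
  Q: 0 + 1(301.3) = 301.3

301 kmol/h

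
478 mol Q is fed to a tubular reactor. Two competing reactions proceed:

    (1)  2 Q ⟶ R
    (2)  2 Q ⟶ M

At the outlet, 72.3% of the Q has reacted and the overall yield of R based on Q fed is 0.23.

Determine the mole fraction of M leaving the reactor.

0.206

Yield of R: 1ξ₁ / 478 = 0.23 → ξ₁ = 109.9 mol.
Conversion of Q: 2ξ₁ + 2ξ₂ = 0.723 × 478 = 345.6 → ξ₂ = 62.86 mol.
Outlet amounts (n = n₀ + Σ ν·ξ):
  Q: 478 − 2(109.9) − 2(62.86) = 132.4
  R: 0 + 1(109.9) = 109.9
  M: 0 + 1(62.86) = 62.86
Total out = 305.2 mol; y_M = 62.86 / 305.2 = 0.206.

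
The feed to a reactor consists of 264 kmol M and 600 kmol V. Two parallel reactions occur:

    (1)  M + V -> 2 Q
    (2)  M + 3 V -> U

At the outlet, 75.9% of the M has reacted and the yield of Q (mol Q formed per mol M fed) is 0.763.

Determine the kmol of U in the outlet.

99.7 kmol

Yield of Q: 2ξ₁ / 264 = 0.763 → ξ₁ = 100.7 kmol.
Conversion of M: 1ξ₁ + 1ξ₂ = 0.759 × 264 = 200.4 → ξ₂ = 99.66 kmol.
Outlet amounts (n = n₀ + Σ ν·ξ):
  M: 264 − 1(100.7) − 1(99.66) = 63.62
  V: 600 − 1(100.7) − 3(99.66) = 200.3
  Q: 0 + 2(100.7) = 201.4
  U: 0 + 1(99.66) = 99.66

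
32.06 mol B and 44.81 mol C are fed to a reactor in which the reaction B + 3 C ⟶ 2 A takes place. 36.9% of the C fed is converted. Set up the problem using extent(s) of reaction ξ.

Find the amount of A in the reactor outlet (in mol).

11 mol

C reacted = 0.369 × 44.81 = 16.53 mol; ν_C = −3, so ξ = 16.53/3 = 5.512 mol.
Outlet amounts (n = n₀ + ν ξ):
  B: 32.06 − 1(5.512) = 26.55
  C: 44.81 − 3(5.512) = 28.28
  A: 0 + 2(5.512) = 11.02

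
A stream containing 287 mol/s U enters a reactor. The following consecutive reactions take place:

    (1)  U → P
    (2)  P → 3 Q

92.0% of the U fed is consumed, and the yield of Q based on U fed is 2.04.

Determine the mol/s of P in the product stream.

Conversion of U: U consumed = 1ξ₁ = 0.92 × 287 → ξ₁ = 264 mol/s.
Yield of Q: 3ξ₂ / 287 = 2.04 → ξ₂ = 195.2 mol/s.
Outlet amounts (n = n₀ + Σ ν·ξ):
  U: 287 − 1(264) = 22.96
  P: 0 + 1(264) − 1(195.2) = 68.88
  Q: 0 + 3(195.2) = 585.5

68.9 mol/s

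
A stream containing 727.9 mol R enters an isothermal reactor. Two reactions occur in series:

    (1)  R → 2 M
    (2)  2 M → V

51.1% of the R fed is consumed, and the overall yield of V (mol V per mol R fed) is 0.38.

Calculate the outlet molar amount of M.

Conversion of R: R consumed = 1ξ₁ = 0.511 × 727.9 → ξ₁ = 372 mol.
Yield of V: 1ξ₂ / 727.9 = 0.38 → ξ₂ = 276.6 mol.
Outlet amounts (n = n₀ + Σ ν·ξ):
  R: 727.9 − 1(372) = 355.9
  M: 0 + 2(372) − 2(276.6) = 190.7
  V: 0 + 1(276.6) = 276.6

191 mol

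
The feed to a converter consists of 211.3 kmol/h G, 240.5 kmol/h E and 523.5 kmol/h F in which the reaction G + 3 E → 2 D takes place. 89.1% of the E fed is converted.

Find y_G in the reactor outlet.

0.168

E reacted = 0.891 × 240.5 = 214.3 kmol/h; ν_E = −3, so ξ = 214.3/3 = 71.43 kmol/h.
Outlet amounts (n = n₀ + ν ξ):
  G: 211.3 − 1(71.43) = 139.9
  E: 240.5 − 3(71.43) = 26.21
  D: 0 + 2(71.43) = 142.9
  F: 523.5 (inert)
Total out = 832.4 kmol/h; y_G = 139.9 / 832.4 = 0.168.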